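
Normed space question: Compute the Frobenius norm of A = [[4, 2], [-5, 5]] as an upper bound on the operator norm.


||A||_F^2 = sum a_ij^2
= 4^2 + 2^2 + (-5)^2 + 5^2
= 16 + 4 + 25 + 25 = 70
||A||_F = sqrt(70) = 8.3666

8.3666


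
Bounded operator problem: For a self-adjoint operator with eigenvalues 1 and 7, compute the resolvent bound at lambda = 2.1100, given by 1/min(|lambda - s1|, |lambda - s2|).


dist(2.1100, {1, 7}) = min(|2.1100 - 1|, |2.1100 - 7|)
= min(1.1100, 4.8900) = 1.1100
Resolvent bound = 1/1.1100 = 0.9009

0.9009


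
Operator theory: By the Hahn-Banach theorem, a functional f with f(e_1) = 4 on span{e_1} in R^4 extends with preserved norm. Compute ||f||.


The norm of f is given by ||f|| = sup_{||x||=1} |f(x)|.
On span{e_1}, ||e_1|| = 1, so ||f|| = |f(e_1)| / ||e_1||
= |4| / 1 = 4.0000

4.0000


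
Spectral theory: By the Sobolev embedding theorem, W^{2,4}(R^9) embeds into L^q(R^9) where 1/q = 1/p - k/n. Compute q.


Using the Sobolev embedding formula: 1/q = 1/p - k/n
1/q = 1/4 - 2/9 = 1/36
q = 1/(1/36) = 36

36.0000


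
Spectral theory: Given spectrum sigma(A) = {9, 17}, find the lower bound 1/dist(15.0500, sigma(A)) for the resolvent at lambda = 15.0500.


dist(15.0500, {9, 17}) = min(|15.0500 - 9|, |15.0500 - 17|)
= min(6.0500, 1.9500) = 1.9500
Resolvent bound = 1/1.9500 = 0.5128

0.5128


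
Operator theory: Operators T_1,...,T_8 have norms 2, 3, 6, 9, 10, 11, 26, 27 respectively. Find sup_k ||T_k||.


By the Uniform Boundedness Principle, the supremum of norms is finite.
sup_k ||T_k|| = max(2, 3, 6, 9, 10, 11, 26, 27) = 27

27


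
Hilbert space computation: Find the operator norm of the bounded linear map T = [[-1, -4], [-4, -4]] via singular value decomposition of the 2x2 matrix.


A^T A = [[17, 20], [20, 32]]
trace(A^T A) = 49, det(A^T A) = 144
discriminant = 49^2 - 4*144 = 1825
Largest eigenvalue of A^T A = (trace + sqrt(disc))/2 = 45.8600
||T|| = sqrt(45.8600) = 6.7720

6.7720


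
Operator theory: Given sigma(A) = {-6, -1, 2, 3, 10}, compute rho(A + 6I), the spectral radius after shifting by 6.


Spectrum of A + 6I = {0, 5, 8, 9, 16}
Spectral radius = max |lambda| over the shifted spectrum
= max(0, 5, 8, 9, 16) = 16

16


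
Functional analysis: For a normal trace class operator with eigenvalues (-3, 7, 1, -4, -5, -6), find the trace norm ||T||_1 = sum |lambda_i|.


For a normal operator, singular values equal |eigenvalues|.
Trace norm = sum |lambda_i| = 3 + 7 + 1 + 4 + 5 + 6
= 26

26


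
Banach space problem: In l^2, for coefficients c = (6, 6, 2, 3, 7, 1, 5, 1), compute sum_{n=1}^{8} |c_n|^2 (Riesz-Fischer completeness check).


sum |c_n|^2 = 6^2 + 6^2 + 2^2 + 3^2 + 7^2 + 1^2 + 5^2 + 1^2
= 36 + 36 + 4 + 9 + 49 + 1 + 25 + 1
= 161

161


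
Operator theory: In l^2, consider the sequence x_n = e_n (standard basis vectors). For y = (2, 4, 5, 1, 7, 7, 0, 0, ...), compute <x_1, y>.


x_1 = e_1 is the standard basis vector with 1 in position 1.
<x_1, y> = y_1 = 2
As n -> infinity, <x_n, y> -> 0, confirming weak convergence of (x_n) to 0.

2


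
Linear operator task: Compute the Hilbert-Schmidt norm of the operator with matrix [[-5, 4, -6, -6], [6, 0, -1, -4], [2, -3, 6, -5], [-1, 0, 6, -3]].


The Hilbert-Schmidt norm is sqrt(sum of squares of all entries).
Sum of squares = (-5)^2 + 4^2 + (-6)^2 + (-6)^2 + 6^2 + 0^2 + (-1)^2 + (-4)^2 + 2^2 + (-3)^2 + 6^2 + (-5)^2 + (-1)^2 + 0^2 + 6^2 + (-3)^2
= 25 + 16 + 36 + 36 + 36 + 0 + 1 + 16 + 4 + 9 + 36 + 25 + 1 + 0 + 36 + 9 = 286
||T||_HS = sqrt(286) = 16.9115

16.9115


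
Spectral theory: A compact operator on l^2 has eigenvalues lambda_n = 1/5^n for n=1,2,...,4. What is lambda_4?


The eigenvalue formula gives lambda_4 = 1/5^4
= 1/625
= 0.0016

0.0016


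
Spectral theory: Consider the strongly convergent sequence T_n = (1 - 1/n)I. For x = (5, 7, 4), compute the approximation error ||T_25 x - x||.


T_25 x - x = (1 - 1/25)x - x = -x/25
||x|| = sqrt(90) = 9.4868
||T_25 x - x|| = ||x||/25 = 9.4868/25 = 0.3795

0.3795


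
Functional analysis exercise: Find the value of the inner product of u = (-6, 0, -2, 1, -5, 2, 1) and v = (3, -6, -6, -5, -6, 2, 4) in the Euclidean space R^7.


Computing the standard inner product <u, v> = sum u_i * v_i
= -6*3 + 0*-6 + -2*-6 + 1*-5 + -5*-6 + 2*2 + 1*4
= -18 + 0 + 12 + -5 + 30 + 4 + 4
= 27

27


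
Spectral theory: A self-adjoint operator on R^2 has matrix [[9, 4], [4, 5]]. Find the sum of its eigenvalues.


For a self-adjoint (symmetric) matrix, the eigenvalues are real.
The sum of eigenvalues equals the trace of the matrix.
trace = 9 + 5 = 14

14


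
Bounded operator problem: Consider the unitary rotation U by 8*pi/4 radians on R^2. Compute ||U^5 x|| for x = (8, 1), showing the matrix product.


U is a rotation by theta = 8*pi/4
U^5 = rotation by 5*theta = 40*pi/4 = 0*pi/4 (mod 2*pi)
cos(0*pi/4) = 1.0000, sin(0*pi/4) = 0.0000
U^5 x = (1.0000 * 8 - 0.0000 * 1, 0.0000 * 8 + 1.0000 * 1)
= (8.0000, 1.0000)
||U^5 x|| = sqrt(8.0000^2 + 1.0000^2) = sqrt(65.0000) = 8.0623

8.0623


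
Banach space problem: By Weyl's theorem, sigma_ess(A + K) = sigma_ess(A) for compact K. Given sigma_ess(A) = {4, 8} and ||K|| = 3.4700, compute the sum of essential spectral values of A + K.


By Weyl's theorem, the essential spectrum is invariant under compact perturbations.
sigma_ess(A + K) = sigma_ess(A) = {4, 8}
Sum = 4 + 8 = 12

12


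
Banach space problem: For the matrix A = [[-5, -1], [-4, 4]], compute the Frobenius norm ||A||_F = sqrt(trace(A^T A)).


||A||_F^2 = sum a_ij^2
= (-5)^2 + (-1)^2 + (-4)^2 + 4^2
= 25 + 1 + 16 + 16 = 58
||A||_F = sqrt(58) = 7.6158

7.6158


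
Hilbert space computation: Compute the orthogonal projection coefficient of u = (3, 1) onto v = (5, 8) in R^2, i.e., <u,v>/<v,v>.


Computing <u,v> = 3*5 + 1*8 = 23
Computing <v,v> = 5^2 + 8^2 = 89
Projection coefficient = 23/89 = 0.2584

0.2584


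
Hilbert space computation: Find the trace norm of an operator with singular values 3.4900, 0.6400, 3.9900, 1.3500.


The nuclear norm is the sum of all singular values.
||T||_1 = 3.4900 + 0.6400 + 3.9900 + 1.3500
= 9.4700

9.4700


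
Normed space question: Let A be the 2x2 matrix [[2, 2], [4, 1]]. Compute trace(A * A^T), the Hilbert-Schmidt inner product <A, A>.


trace(A * A^T) = sum of squares of all entries
= 2^2 + 2^2 + 4^2 + 1^2
= 4 + 4 + 16 + 1
= 25

25


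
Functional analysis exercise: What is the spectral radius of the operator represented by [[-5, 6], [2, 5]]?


For a 2x2 matrix, eigenvalues satisfy lambda^2 - (trace)*lambda + det = 0
trace = -5 + 5 = 0
det = -5*5 - 6*2 = -37
discriminant = 0^2 - 4*(-37) = 148
spectral radius = max |eigenvalue| = 6.0828

6.0828


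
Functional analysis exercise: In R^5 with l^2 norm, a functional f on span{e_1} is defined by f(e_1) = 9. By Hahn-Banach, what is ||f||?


The norm of f is given by ||f|| = sup_{||x||=1} |f(x)|.
On span{e_1}, ||e_1|| = 1, so ||f|| = |f(e_1)| / ||e_1||
= |9| / 1 = 9.0000

9.0000


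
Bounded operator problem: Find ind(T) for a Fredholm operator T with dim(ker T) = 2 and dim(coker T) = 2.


The Fredholm index is defined as ind(T) = dim(ker T) - dim(coker T)
= 2 - 2
= 0

0


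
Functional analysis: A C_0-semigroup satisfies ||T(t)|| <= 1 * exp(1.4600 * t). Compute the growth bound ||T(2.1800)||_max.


||T(2.1800)|| <= 1 * exp(1.4600 * 2.1800)
= 1 * exp(3.1828)
= 1 * 24.1142
= 24.1142

24.1142


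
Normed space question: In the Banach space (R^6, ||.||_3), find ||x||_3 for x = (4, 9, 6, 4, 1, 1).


The l^3 norm = (sum |x_i|^3)^(1/3)
Sum of 3th powers = 64 + 729 + 216 + 64 + 1 + 1 = 1075
||x||_3 = (1075)^(1/3) = 10.2440

10.2440


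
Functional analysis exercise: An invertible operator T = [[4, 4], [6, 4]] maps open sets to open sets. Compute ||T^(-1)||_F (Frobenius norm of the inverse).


det(T) = 4*4 - 4*6 = -8
T^(-1) = (1/-8) * [[4, -4], [-6, 4]] = [[-0.5000, 0.5000], [0.7500, -0.5000]]
||T^(-1)||_F^2 = (-0.5000)^2 + 0.5000^2 + 0.7500^2 + (-0.5000)^2 = 1.3125
||T^(-1)||_F = sqrt(1.3125) = 1.1456

1.1456


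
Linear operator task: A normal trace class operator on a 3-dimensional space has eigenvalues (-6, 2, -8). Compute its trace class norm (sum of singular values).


For a normal operator, singular values equal |eigenvalues|.
Trace norm = sum |lambda_i| = 6 + 2 + 8
= 16

16


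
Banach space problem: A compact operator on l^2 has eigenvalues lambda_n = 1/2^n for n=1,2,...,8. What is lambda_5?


The eigenvalue formula gives lambda_5 = 1/2^5
= 1/32
= 0.0312

0.0312


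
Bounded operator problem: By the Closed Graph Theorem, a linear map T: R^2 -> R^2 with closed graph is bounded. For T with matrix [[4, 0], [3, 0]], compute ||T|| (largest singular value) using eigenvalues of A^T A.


A^T A = [[25, 0], [0, 0]]
trace(A^T A) = 25, det(A^T A) = 0
discriminant = 25^2 - 4*0 = 625
Largest eigenvalue of A^T A = (trace + sqrt(disc))/2 = 25.0000
||T|| = sqrt(25.0000) = 5.0000

5.0000


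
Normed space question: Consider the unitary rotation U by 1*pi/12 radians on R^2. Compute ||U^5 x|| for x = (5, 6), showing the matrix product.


U is a rotation by theta = 1*pi/12
U^5 = rotation by 5*theta = 5*pi/12
cos(5*pi/12) = 0.2588, sin(5*pi/12) = 0.9659
U^5 x = (0.2588 * 5 - 0.9659 * 6, 0.9659 * 5 + 0.2588 * 6)
= (-4.5015, 6.3825)
||U^5 x|| = sqrt((-4.5015)^2 + 6.3825^2) = sqrt(61.0000) = 7.8102

7.8102


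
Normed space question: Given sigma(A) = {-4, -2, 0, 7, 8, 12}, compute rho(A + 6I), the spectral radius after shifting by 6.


Spectrum of A + 6I = {2, 4, 6, 13, 14, 18}
Spectral radius = max |lambda| over the shifted spectrum
= max(2, 4, 6, 13, 14, 18) = 18

18


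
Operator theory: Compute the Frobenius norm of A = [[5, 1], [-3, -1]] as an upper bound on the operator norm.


||A||_F^2 = sum a_ij^2
= 5^2 + 1^2 + (-3)^2 + (-1)^2
= 25 + 1 + 9 + 1 = 36
||A||_F = sqrt(36) = 6.0000

6.0000


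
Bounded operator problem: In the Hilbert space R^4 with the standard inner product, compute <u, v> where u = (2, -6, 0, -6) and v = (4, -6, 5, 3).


Computing the standard inner product <u, v> = sum u_i * v_i
= 2*4 + -6*-6 + 0*5 + -6*3
= 8 + 36 + 0 + -18
= 26

26


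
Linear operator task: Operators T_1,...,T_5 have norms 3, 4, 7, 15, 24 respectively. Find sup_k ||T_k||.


By the Uniform Boundedness Principle, the supremum of norms is finite.
sup_k ||T_k|| = max(3, 4, 7, 15, 24) = 24

24


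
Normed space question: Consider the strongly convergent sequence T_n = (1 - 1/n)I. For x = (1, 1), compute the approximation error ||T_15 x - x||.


T_15 x - x = (1 - 1/15)x - x = -x/15
||x|| = sqrt(2) = 1.4142
||T_15 x - x|| = ||x||/15 = 1.4142/15 = 0.0943

0.0943


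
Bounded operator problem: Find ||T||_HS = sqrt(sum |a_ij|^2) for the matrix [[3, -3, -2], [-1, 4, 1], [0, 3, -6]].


The Hilbert-Schmidt norm is sqrt(sum of squares of all entries).
Sum of squares = 3^2 + (-3)^2 + (-2)^2 + (-1)^2 + 4^2 + 1^2 + 0^2 + 3^2 + (-6)^2
= 9 + 9 + 4 + 1 + 16 + 1 + 0 + 9 + 36 = 85
||T||_HS = sqrt(85) = 9.2195

9.2195


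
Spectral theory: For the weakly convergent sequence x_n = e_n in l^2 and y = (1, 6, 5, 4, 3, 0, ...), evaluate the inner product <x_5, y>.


x_5 = e_5 is the standard basis vector with 1 in position 5.
<x_5, y> = y_5 = 3
As n -> infinity, <x_n, y> -> 0, confirming weak convergence of (x_n) to 0.

3


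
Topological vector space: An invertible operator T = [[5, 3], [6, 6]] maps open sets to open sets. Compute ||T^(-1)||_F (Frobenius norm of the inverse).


det(T) = 5*6 - 3*6 = 12
T^(-1) = (1/12) * [[6, -3], [-6, 5]] = [[0.5000, -0.2500], [-0.5000, 0.4167]]
||T^(-1)||_F^2 = 0.5000^2 + (-0.2500)^2 + (-0.5000)^2 + 0.4167^2 = 0.7361
||T^(-1)||_F = sqrt(0.7361) = 0.8580

0.8580


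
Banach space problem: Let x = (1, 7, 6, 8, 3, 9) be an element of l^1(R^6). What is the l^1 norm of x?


The l^1 norm equals the sum of absolute values of all components.
||x||_1 = 1 + 7 + 6 + 8 + 3 + 9
= 34

34.0000


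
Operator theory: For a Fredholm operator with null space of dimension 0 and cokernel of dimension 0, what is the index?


The Fredholm index is defined as ind(T) = dim(ker T) - dim(coker T)
= 0 - 0
= 0

0


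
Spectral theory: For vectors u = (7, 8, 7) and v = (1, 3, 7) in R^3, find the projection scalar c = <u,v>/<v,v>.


Computing <u,v> = 7*1 + 8*3 + 7*7 = 80
Computing <v,v> = 1^2 + 3^2 + 7^2 = 59
Projection coefficient = 80/59 = 1.3559

1.3559


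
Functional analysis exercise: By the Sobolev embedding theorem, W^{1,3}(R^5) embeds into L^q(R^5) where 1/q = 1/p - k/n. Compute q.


Using the Sobolev embedding formula: 1/q = 1/p - k/n
1/q = 1/3 - 1/5 = 2/15
q = 1/(2/15) = 15/2 = 7.5000

7.5000


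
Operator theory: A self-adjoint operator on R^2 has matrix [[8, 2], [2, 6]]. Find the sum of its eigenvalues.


For a self-adjoint (symmetric) matrix, the eigenvalues are real.
The sum of eigenvalues equals the trace of the matrix.
trace = 8 + 6 = 14

14


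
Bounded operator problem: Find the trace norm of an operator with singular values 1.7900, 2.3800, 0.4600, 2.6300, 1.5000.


The nuclear norm is the sum of all singular values.
||T||_1 = 1.7900 + 2.3800 + 0.4600 + 2.6300 + 1.5000
= 8.7600

8.7600


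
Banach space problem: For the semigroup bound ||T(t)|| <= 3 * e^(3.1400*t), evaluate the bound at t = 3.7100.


||T(3.7100)|| <= 3 * exp(3.1400 * 3.7100)
= 3 * exp(11.6494)
= 3 * 114622.5689
= 343867.7066

343867.7066


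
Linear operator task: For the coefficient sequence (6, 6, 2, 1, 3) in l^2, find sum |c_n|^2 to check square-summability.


sum |c_n|^2 = 6^2 + 6^2 + 2^2 + 1^2 + 3^2
= 36 + 36 + 4 + 1 + 9
= 86

86


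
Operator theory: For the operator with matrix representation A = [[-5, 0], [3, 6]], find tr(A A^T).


trace(A * A^T) = sum of squares of all entries
= (-5)^2 + 0^2 + 3^2 + 6^2
= 25 + 0 + 9 + 36
= 70

70


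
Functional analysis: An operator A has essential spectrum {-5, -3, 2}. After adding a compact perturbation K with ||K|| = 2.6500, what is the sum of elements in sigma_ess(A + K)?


By Weyl's theorem, the essential spectrum is invariant under compact perturbations.
sigma_ess(A + K) = sigma_ess(A) = {-5, -3, 2}
Sum = -5 + -3 + 2 = -6

-6


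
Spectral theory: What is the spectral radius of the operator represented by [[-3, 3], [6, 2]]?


For a 2x2 matrix, eigenvalues satisfy lambda^2 - (trace)*lambda + det = 0
trace = -3 + 2 = -1
det = -3*2 - 3*6 = -24
discriminant = (-1)^2 - 4*(-24) = 97
spectral radius = max |eigenvalue| = 5.4244

5.4244


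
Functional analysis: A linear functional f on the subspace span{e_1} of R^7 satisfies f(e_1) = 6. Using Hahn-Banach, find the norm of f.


The norm of f is given by ||f|| = sup_{||x||=1} |f(x)|.
On span{e_1}, ||e_1|| = 1, so ||f|| = |f(e_1)| / ||e_1||
= |6| / 1 = 6.0000

6.0000


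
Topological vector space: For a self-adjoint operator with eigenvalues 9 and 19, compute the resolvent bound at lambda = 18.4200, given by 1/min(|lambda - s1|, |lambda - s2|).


dist(18.4200, {9, 19}) = min(|18.4200 - 9|, |18.4200 - 19|)
= min(9.4200, 0.5800) = 0.5800
Resolvent bound = 1/0.5800 = 1.7241

1.7241


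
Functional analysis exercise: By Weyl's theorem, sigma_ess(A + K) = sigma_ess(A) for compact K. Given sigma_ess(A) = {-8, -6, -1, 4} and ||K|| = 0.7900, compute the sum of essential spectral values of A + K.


By Weyl's theorem, the essential spectrum is invariant under compact perturbations.
sigma_ess(A + K) = sigma_ess(A) = {-8, -6, -1, 4}
Sum = -8 + -6 + -1 + 4 = -11

-11


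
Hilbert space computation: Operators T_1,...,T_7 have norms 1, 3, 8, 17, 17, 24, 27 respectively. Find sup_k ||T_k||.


By the Uniform Boundedness Principle, the supremum of norms is finite.
sup_k ||T_k|| = max(1, 3, 8, 17, 17, 24, 27) = 27

27


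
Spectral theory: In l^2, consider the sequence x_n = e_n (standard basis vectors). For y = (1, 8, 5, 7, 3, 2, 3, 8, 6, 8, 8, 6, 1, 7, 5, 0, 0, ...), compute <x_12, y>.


x_12 = e_12 is the standard basis vector with 1 in position 12.
<x_12, y> = y_12 = 6
As n -> infinity, <x_n, y> -> 0, confirming weak convergence of (x_n) to 0.

6


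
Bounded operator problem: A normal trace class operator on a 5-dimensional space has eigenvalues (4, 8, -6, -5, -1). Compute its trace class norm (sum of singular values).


For a normal operator, singular values equal |eigenvalues|.
Trace norm = sum |lambda_i| = 4 + 8 + 6 + 5 + 1
= 24

24


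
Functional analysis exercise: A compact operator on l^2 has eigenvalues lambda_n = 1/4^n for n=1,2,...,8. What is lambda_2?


The eigenvalue formula gives lambda_2 = 1/4^2
= 1/16
= 0.0625

0.0625


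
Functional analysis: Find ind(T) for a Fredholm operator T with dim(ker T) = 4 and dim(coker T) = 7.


The Fredholm index is defined as ind(T) = dim(ker T) - dim(coker T)
= 4 - 7
= -3

-3


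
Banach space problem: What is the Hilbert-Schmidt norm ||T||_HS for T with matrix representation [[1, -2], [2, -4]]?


The Hilbert-Schmidt norm is sqrt(sum of squares of all entries).
Sum of squares = 1^2 + (-2)^2 + 2^2 + (-4)^2
= 1 + 4 + 4 + 16 = 25
||T||_HS = sqrt(25) = 5.0000

5.0000


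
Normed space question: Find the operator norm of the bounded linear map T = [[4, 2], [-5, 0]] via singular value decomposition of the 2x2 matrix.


A^T A = [[41, 8], [8, 4]]
trace(A^T A) = 45, det(A^T A) = 100
discriminant = 45^2 - 4*100 = 1625
Largest eigenvalue of A^T A = (trace + sqrt(disc))/2 = 42.6556
||T|| = sqrt(42.6556) = 6.5311

6.5311


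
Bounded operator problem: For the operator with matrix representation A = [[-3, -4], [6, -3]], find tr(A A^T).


trace(A * A^T) = sum of squares of all entries
= (-3)^2 + (-4)^2 + 6^2 + (-3)^2
= 9 + 16 + 36 + 9
= 70

70


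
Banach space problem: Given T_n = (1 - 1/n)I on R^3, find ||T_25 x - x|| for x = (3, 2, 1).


T_25 x - x = (1 - 1/25)x - x = -x/25
||x|| = sqrt(14) = 3.7417
||T_25 x - x|| = ||x||/25 = 3.7417/25 = 0.1497

0.1497


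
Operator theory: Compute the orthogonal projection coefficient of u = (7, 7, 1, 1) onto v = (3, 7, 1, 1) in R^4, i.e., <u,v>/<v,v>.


Computing <u,v> = 7*3 + 7*7 + 1*1 + 1*1 = 72
Computing <v,v> = 3^2 + 7^2 + 1^2 + 1^2 = 60
Projection coefficient = 72/60 = 1.2000

1.2000


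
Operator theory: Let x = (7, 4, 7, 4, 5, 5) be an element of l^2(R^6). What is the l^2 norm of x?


The l^2 norm = (sum |x_i|^2)^(1/2)
Sum of 2th powers = 49 + 16 + 49 + 16 + 25 + 25 = 180
||x||_2 = (180)^(1/2) = 13.4164

13.4164


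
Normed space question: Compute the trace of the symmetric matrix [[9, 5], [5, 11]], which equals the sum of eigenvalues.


For a self-adjoint (symmetric) matrix, the eigenvalues are real.
The sum of eigenvalues equals the trace of the matrix.
trace = 9 + 11 = 20

20


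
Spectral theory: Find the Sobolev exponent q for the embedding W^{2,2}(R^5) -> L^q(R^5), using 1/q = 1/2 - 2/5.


Using the Sobolev embedding formula: 1/q = 1/p - k/n
1/q = 1/2 - 2/5 = 1/10
q = 1/(1/10) = 10

10.0000


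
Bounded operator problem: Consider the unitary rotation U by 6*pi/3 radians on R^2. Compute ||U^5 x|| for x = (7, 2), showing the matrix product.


U is a rotation by theta = 6*pi/3
U^5 = rotation by 5*theta = 30*pi/3 = 0*pi/3 (mod 2*pi)
cos(0*pi/3) = 1.0000, sin(0*pi/3) = 0.0000
U^5 x = (1.0000 * 7 - 0.0000 * 2, 0.0000 * 7 + 1.0000 * 2)
= (7.0000, 2.0000)
||U^5 x|| = sqrt(7.0000^2 + 2.0000^2) = sqrt(53.0000) = 7.2801

7.2801


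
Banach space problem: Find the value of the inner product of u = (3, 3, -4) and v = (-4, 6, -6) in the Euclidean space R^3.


Computing the standard inner product <u, v> = sum u_i * v_i
= 3*-4 + 3*6 + -4*-6
= -12 + 18 + 24
= 30

30


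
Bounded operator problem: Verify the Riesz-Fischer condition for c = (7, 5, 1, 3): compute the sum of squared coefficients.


sum |c_n|^2 = 7^2 + 5^2 + 1^2 + 3^2
= 49 + 25 + 1 + 9
= 84

84


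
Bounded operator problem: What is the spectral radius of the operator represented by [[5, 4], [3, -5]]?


For a 2x2 matrix, eigenvalues satisfy lambda^2 - (trace)*lambda + det = 0
trace = 5 + -5 = 0
det = 5*-5 - 4*3 = -37
discriminant = 0^2 - 4*(-37) = 148
spectral radius = max |eigenvalue| = 6.0828

6.0828


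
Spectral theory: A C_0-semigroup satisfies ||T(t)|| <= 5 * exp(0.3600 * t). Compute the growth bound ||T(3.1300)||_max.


||T(3.1300)|| <= 5 * exp(0.3600 * 3.1300)
= 5 * exp(1.1268)
= 5 * 3.0858
= 15.4288

15.4288


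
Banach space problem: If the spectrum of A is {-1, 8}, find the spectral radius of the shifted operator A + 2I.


Spectrum of A + 2I = {1, 10}
Spectral radius = max |lambda| over the shifted spectrum
= max(1, 10) = 10

10


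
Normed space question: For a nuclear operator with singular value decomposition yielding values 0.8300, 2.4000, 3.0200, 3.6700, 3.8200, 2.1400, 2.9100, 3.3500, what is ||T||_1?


The nuclear norm is the sum of all singular values.
||T||_1 = 0.8300 + 2.4000 + 3.0200 + 3.6700 + 3.8200 + 2.1400 + 2.9100 + 3.3500
= 22.1400

22.1400


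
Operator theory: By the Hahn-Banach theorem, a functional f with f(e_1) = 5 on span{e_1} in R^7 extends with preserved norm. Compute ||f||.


The norm of f is given by ||f|| = sup_{||x||=1} |f(x)|.
On span{e_1}, ||e_1|| = 1, so ||f|| = |f(e_1)| / ||e_1||
= |5| / 1 = 5.0000

5.0000


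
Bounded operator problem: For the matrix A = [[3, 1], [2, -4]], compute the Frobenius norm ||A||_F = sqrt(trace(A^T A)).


||A||_F^2 = sum a_ij^2
= 3^2 + 1^2 + 2^2 + (-4)^2
= 9 + 1 + 4 + 16 = 30
||A||_F = sqrt(30) = 5.4772

5.4772


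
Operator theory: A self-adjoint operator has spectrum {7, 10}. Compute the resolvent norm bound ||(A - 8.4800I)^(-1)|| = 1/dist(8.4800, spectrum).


dist(8.4800, {7, 10}) = min(|8.4800 - 7|, |8.4800 - 10|)
= min(1.4800, 1.5200) = 1.4800
Resolvent bound = 1/1.4800 = 0.6757

0.6757


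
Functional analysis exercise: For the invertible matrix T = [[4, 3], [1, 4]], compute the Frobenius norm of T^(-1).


det(T) = 4*4 - 3*1 = 13
T^(-1) = (1/13) * [[4, -3], [-1, 4]] = [[0.3077, -0.2308], [-0.0769, 0.3077]]
||T^(-1)||_F^2 = 0.3077^2 + (-0.2308)^2 + (-0.0769)^2 + 0.3077^2 = 0.2485
||T^(-1)||_F = sqrt(0.2485) = 0.4985

0.4985


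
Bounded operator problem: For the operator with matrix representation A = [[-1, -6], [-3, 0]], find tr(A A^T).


trace(A * A^T) = sum of squares of all entries
= (-1)^2 + (-6)^2 + (-3)^2 + 0^2
= 1 + 36 + 9 + 0
= 46

46


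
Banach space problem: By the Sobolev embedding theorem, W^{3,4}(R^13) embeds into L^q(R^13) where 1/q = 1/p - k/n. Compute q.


Using the Sobolev embedding formula: 1/q = 1/p - k/n
1/q = 1/4 - 3/13 = 1/52
q = 1/(1/52) = 52

52.0000


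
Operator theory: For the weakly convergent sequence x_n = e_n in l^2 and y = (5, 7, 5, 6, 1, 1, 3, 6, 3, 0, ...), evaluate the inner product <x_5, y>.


x_5 = e_5 is the standard basis vector with 1 in position 5.
<x_5, y> = y_5 = 1
As n -> infinity, <x_n, y> -> 0, confirming weak convergence of (x_n) to 0.

1


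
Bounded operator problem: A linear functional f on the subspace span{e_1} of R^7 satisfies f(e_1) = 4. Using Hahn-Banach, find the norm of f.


The norm of f is given by ||f|| = sup_{||x||=1} |f(x)|.
On span{e_1}, ||e_1|| = 1, so ||f|| = |f(e_1)| / ||e_1||
= |4| / 1 = 4.0000

4.0000


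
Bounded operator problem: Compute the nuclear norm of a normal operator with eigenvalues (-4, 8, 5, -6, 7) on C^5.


For a normal operator, singular values equal |eigenvalues|.
Trace norm = sum |lambda_i| = 4 + 8 + 5 + 6 + 7
= 30

30


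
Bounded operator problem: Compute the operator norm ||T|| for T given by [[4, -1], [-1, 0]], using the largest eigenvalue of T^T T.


A^T A = [[17, -4], [-4, 1]]
trace(A^T A) = 18, det(A^T A) = 1
discriminant = 18^2 - 4*1 = 320
Largest eigenvalue of A^T A = (trace + sqrt(disc))/2 = 17.9443
||T|| = sqrt(17.9443) = 4.2361

4.2361


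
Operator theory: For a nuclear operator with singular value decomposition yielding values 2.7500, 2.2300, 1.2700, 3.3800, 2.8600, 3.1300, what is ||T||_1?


The nuclear norm is the sum of all singular values.
||T||_1 = 2.7500 + 2.2300 + 1.2700 + 3.3800 + 2.8600 + 3.1300
= 15.6200

15.6200


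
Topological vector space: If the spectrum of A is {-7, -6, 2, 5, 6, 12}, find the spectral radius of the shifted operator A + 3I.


Spectrum of A + 3I = {-4, -3, 5, 8, 9, 15}
Spectral radius = max |lambda| over the shifted spectrum
= max(4, 3, 5, 8, 9, 15) = 15

15


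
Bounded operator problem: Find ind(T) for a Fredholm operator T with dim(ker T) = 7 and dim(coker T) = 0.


The Fredholm index is defined as ind(T) = dim(ker T) - dim(coker T)
= 7 - 0
= 7

7


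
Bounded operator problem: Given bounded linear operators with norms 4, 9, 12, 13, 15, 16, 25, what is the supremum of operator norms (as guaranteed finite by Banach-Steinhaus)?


By the Uniform Boundedness Principle, the supremum of norms is finite.
sup_k ||T_k|| = max(4, 9, 12, 13, 15, 16, 25) = 25

25


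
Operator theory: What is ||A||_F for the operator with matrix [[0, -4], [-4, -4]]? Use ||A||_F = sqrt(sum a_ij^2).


||A||_F^2 = sum a_ij^2
= 0^2 + (-4)^2 + (-4)^2 + (-4)^2
= 0 + 16 + 16 + 16 = 48
||A||_F = sqrt(48) = 6.9282

6.9282


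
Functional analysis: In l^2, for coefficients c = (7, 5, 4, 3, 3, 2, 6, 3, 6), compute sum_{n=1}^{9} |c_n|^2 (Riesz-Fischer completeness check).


sum |c_n|^2 = 7^2 + 5^2 + 4^2 + 3^2 + 3^2 + 2^2 + 6^2 + 3^2 + 6^2
= 49 + 25 + 16 + 9 + 9 + 4 + 36 + 9 + 36
= 193

193


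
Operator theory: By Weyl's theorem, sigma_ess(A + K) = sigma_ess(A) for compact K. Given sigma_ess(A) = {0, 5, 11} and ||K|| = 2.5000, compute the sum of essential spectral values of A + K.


By Weyl's theorem, the essential spectrum is invariant under compact perturbations.
sigma_ess(A + K) = sigma_ess(A) = {0, 5, 11}
Sum = 0 + 5 + 11 = 16

16


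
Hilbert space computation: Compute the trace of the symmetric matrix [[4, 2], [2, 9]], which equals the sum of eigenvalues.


For a self-adjoint (symmetric) matrix, the eigenvalues are real.
The sum of eigenvalues equals the trace of the matrix.
trace = 4 + 9 = 13

13


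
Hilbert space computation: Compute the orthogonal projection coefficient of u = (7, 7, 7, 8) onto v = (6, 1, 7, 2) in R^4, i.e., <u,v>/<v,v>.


Computing <u,v> = 7*6 + 7*1 + 7*7 + 8*2 = 114
Computing <v,v> = 6^2 + 1^2 + 7^2 + 2^2 = 90
Projection coefficient = 114/90 = 1.2667

1.2667


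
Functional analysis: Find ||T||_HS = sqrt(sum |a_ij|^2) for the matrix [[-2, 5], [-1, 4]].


The Hilbert-Schmidt norm is sqrt(sum of squares of all entries).
Sum of squares = (-2)^2 + 5^2 + (-1)^2 + 4^2
= 4 + 25 + 1 + 16 = 46
||T||_HS = sqrt(46) = 6.7823

6.7823


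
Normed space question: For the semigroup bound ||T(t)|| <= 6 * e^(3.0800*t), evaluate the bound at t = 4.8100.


||T(4.8100)|| <= 6 * exp(3.0800 * 4.8100)
= 6 * exp(14.8148)
= 6 * 2.7164e+06
= 1.6298e+07

1.6298e+07


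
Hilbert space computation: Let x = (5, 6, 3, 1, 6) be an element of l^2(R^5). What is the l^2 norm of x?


The l^2 norm = (sum |x_i|^2)^(1/2)
Sum of 2th powers = 25 + 36 + 9 + 1 + 36 = 107
||x||_2 = (107)^(1/2) = 10.3441

10.3441


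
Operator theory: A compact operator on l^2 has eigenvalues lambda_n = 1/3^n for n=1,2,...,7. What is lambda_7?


The eigenvalue formula gives lambda_7 = 1/3^7
= 1/2187
= 4.5725e-04

4.5725e-04


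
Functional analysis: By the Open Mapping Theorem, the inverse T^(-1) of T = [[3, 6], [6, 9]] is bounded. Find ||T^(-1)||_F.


det(T) = 3*9 - 6*6 = -9
T^(-1) = (1/-9) * [[9, -6], [-6, 3]] = [[-1.0000, 0.6667], [0.6667, -0.3333]]
||T^(-1)||_F^2 = (-1.0000)^2 + 0.6667^2 + 0.6667^2 + (-0.3333)^2 = 2.0000
||T^(-1)||_F = sqrt(2.0000) = 1.4142

1.4142


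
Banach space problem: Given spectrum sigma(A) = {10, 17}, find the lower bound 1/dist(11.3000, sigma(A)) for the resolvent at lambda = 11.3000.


dist(11.3000, {10, 17}) = min(|11.3000 - 10|, |11.3000 - 17|)
= min(1.3000, 5.7000) = 1.3000
Resolvent bound = 1/1.3000 = 0.7692

0.7692


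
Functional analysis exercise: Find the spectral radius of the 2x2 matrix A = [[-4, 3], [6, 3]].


For a 2x2 matrix, eigenvalues satisfy lambda^2 - (trace)*lambda + det = 0
trace = -4 + 3 = -1
det = -4*3 - 3*6 = -30
discriminant = (-1)^2 - 4*(-30) = 121
spectral radius = max |eigenvalue| = 6.0000

6.0000


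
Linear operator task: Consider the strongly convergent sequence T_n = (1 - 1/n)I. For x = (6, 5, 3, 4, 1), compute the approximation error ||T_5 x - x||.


T_5 x - x = (1 - 1/5)x - x = -x/5
||x|| = sqrt(87) = 9.3274
||T_5 x - x|| = ||x||/5 = 9.3274/5 = 1.8655

1.8655


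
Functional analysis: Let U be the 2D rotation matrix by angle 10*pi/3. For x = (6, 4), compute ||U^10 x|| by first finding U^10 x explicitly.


U is a rotation by theta = 10*pi/3
U^10 = rotation by 10*theta = 100*pi/3 = 4*pi/3 (mod 2*pi)
cos(4*pi/3) = -0.5000, sin(4*pi/3) = -0.8660
U^10 x = (-0.5000 * 6 - -0.8660 * 4, -0.8660 * 6 + -0.5000 * 4)
= (0.4641, -7.1962)
||U^10 x|| = sqrt(0.4641^2 + (-7.1962)^2) = sqrt(52.0000) = 7.2111

7.2111


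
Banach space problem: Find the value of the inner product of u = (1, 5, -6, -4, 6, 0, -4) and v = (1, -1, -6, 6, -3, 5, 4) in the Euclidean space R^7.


Computing the standard inner product <u, v> = sum u_i * v_i
= 1*1 + 5*-1 + -6*-6 + -4*6 + 6*-3 + 0*5 + -4*4
= 1 + -5 + 36 + -24 + -18 + 0 + -16
= -26

-26


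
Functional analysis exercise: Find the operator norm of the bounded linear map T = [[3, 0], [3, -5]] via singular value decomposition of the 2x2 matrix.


A^T A = [[18, -15], [-15, 25]]
trace(A^T A) = 43, det(A^T A) = 225
discriminant = 43^2 - 4*225 = 949
Largest eigenvalue of A^T A = (trace + sqrt(disc))/2 = 36.9029
||T|| = sqrt(36.9029) = 6.0748

6.0748


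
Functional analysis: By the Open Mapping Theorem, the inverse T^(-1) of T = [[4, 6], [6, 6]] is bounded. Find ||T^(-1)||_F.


det(T) = 4*6 - 6*6 = -12
T^(-1) = (1/-12) * [[6, -6], [-6, 4]] = [[-0.5000, 0.5000], [0.5000, -0.3333]]
||T^(-1)||_F^2 = (-0.5000)^2 + 0.5000^2 + 0.5000^2 + (-0.3333)^2 = 0.8611
||T^(-1)||_F = sqrt(0.8611) = 0.9280

0.9280


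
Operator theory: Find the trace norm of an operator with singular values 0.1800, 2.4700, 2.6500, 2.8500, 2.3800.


The nuclear norm is the sum of all singular values.
||T||_1 = 0.1800 + 2.4700 + 2.6500 + 2.8500 + 2.3800
= 10.5300

10.5300


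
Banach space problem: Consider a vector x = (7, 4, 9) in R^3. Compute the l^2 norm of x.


The l^2 norm = (sum |x_i|^2)^(1/2)
Sum of 2th powers = 49 + 16 + 81 = 146
||x||_2 = (146)^(1/2) = 12.0830

12.0830


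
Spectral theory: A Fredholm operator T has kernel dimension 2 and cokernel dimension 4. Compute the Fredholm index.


The Fredholm index is defined as ind(T) = dim(ker T) - dim(coker T)
= 2 - 4
= -2

-2


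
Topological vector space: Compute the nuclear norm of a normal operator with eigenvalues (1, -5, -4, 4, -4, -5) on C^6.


For a normal operator, singular values equal |eigenvalues|.
Trace norm = sum |lambda_i| = 1 + 5 + 4 + 4 + 4 + 5
= 23

23


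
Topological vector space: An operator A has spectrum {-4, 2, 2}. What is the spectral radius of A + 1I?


Spectrum of A + 1I = {-3, 3, 3}
Spectral radius = max |lambda| over the shifted spectrum
= max(3, 3, 3) = 3

3


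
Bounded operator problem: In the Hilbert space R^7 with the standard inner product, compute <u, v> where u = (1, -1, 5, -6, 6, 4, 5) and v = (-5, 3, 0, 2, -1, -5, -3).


Computing the standard inner product <u, v> = sum u_i * v_i
= 1*-5 + -1*3 + 5*0 + -6*2 + 6*-1 + 4*-5 + 5*-3
= -5 + -3 + 0 + -12 + -6 + -20 + -15
= -61

-61


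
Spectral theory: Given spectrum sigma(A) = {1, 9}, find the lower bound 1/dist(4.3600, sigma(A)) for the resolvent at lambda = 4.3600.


dist(4.3600, {1, 9}) = min(|4.3600 - 1|, |4.3600 - 9|)
= min(3.3600, 4.6400) = 3.3600
Resolvent bound = 1/3.3600 = 0.2976

0.2976


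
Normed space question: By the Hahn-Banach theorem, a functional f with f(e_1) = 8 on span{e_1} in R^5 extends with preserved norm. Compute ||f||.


The norm of f is given by ||f|| = sup_{||x||=1} |f(x)|.
On span{e_1}, ||e_1|| = 1, so ||f|| = |f(e_1)| / ||e_1||
= |8| / 1 = 8.0000

8.0000


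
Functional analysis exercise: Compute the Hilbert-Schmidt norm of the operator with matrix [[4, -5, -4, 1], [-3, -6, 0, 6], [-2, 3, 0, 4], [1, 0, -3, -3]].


The Hilbert-Schmidt norm is sqrt(sum of squares of all entries).
Sum of squares = 4^2 + (-5)^2 + (-4)^2 + 1^2 + (-3)^2 + (-6)^2 + 0^2 + 6^2 + (-2)^2 + 3^2 + 0^2 + 4^2 + 1^2 + 0^2 + (-3)^2 + (-3)^2
= 16 + 25 + 16 + 1 + 9 + 36 + 0 + 36 + 4 + 9 + 0 + 16 + 1 + 0 + 9 + 9 = 187
||T||_HS = sqrt(187) = 13.6748

13.6748


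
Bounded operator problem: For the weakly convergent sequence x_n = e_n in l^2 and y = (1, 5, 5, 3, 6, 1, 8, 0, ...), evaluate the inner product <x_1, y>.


x_1 = e_1 is the standard basis vector with 1 in position 1.
<x_1, y> = y_1 = 1
As n -> infinity, <x_n, y> -> 0, confirming weak convergence of (x_n) to 0.

1


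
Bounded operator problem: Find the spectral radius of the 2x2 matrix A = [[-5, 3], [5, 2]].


For a 2x2 matrix, eigenvalues satisfy lambda^2 - (trace)*lambda + det = 0
trace = -5 + 2 = -3
det = -5*2 - 3*5 = -25
discriminant = (-3)^2 - 4*(-25) = 109
spectral radius = max |eigenvalue| = 6.7202

6.7202


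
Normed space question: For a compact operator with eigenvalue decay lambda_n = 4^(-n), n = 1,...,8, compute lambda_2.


The eigenvalue formula gives lambda_2 = 1/4^2
= 1/16
= 0.0625

0.0625


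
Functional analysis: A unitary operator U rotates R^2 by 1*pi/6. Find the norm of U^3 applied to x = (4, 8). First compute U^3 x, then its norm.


U is a rotation by theta = 1*pi/6
U^3 = rotation by 3*theta = 3*pi/6
cos(3*pi/6) = 0.0000, sin(3*pi/6) = 1.0000
U^3 x = (0.0000 * 4 - 1.0000 * 8, 1.0000 * 4 + 0.0000 * 8)
= (-8.0000, 4.0000)
||U^3 x|| = sqrt((-8.0000)^2 + 4.0000^2) = sqrt(80.0000) = 8.9443

8.9443


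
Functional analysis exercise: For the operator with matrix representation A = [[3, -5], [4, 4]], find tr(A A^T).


trace(A * A^T) = sum of squares of all entries
= 3^2 + (-5)^2 + 4^2 + 4^2
= 9 + 25 + 16 + 16
= 66

66


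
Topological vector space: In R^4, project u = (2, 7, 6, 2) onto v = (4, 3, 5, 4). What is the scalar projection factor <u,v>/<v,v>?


Computing <u,v> = 2*4 + 7*3 + 6*5 + 2*4 = 67
Computing <v,v> = 4^2 + 3^2 + 5^2 + 4^2 = 66
Projection coefficient = 67/66 = 1.0152

1.0152


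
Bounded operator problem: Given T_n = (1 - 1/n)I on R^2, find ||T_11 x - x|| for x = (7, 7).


T_11 x - x = (1 - 1/11)x - x = -x/11
||x|| = sqrt(98) = 9.8995
||T_11 x - x|| = ||x||/11 = 9.8995/11 = 0.9000

0.9000


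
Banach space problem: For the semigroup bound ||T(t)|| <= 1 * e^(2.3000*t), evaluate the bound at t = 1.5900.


||T(1.5900)|| <= 1 * exp(2.3000 * 1.5900)
= 1 * exp(3.6570)
= 1 * 38.7449
= 38.7449

38.7449


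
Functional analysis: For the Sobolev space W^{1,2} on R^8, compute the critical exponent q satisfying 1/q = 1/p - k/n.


Using the Sobolev embedding formula: 1/q = 1/p - k/n
1/q = 1/2 - 1/8 = 3/8
q = 1/(3/8) = 8/3 = 2.6667

2.6667


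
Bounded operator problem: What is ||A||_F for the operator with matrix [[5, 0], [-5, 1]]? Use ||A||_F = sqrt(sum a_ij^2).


||A||_F^2 = sum a_ij^2
= 5^2 + 0^2 + (-5)^2 + 1^2
= 25 + 0 + 25 + 1 = 51
||A||_F = sqrt(51) = 7.1414

7.1414


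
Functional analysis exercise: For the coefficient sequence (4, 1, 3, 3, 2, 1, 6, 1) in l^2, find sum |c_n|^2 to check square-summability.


sum |c_n|^2 = 4^2 + 1^2 + 3^2 + 3^2 + 2^2 + 1^2 + 6^2 + 1^2
= 16 + 1 + 9 + 9 + 4 + 1 + 36 + 1
= 77

77


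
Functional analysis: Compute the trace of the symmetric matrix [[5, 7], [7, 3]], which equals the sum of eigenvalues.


For a self-adjoint (symmetric) matrix, the eigenvalues are real.
The sum of eigenvalues equals the trace of the matrix.
trace = 5 + 3 = 8

8


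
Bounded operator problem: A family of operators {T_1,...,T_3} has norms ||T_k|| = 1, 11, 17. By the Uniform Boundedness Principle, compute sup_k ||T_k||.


By the Uniform Boundedness Principle, the supremum of norms is finite.
sup_k ||T_k|| = max(1, 11, 17) = 17

17


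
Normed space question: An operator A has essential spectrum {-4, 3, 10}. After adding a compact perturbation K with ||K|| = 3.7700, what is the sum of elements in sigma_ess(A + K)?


By Weyl's theorem, the essential spectrum is invariant under compact perturbations.
sigma_ess(A + K) = sigma_ess(A) = {-4, 3, 10}
Sum = -4 + 3 + 10 = 9

9


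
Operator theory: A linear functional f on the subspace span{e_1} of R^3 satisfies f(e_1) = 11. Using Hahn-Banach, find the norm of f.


The norm of f is given by ||f|| = sup_{||x||=1} |f(x)|.
On span{e_1}, ||e_1|| = 1, so ||f|| = |f(e_1)| / ||e_1||
= |11| / 1 = 11.0000

11.0000


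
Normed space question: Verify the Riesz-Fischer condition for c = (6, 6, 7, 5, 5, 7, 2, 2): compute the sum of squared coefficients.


sum |c_n|^2 = 6^2 + 6^2 + 7^2 + 5^2 + 5^2 + 7^2 + 2^2 + 2^2
= 36 + 36 + 49 + 25 + 25 + 49 + 4 + 4
= 228

228


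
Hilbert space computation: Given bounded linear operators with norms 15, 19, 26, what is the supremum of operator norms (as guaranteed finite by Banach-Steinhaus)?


By the Uniform Boundedness Principle, the supremum of norms is finite.
sup_k ||T_k|| = max(15, 19, 26) = 26

26


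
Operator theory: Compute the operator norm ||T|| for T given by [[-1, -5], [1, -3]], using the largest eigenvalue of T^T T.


A^T A = [[2, 2], [2, 34]]
trace(A^T A) = 36, det(A^T A) = 64
discriminant = 36^2 - 4*64 = 1040
Largest eigenvalue of A^T A = (trace + sqrt(disc))/2 = 34.1245
||T|| = sqrt(34.1245) = 5.8416

5.8416


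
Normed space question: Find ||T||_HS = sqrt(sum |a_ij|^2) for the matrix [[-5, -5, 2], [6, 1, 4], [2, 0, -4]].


The Hilbert-Schmidt norm is sqrt(sum of squares of all entries).
Sum of squares = (-5)^2 + (-5)^2 + 2^2 + 6^2 + 1^2 + 4^2 + 2^2 + 0^2 + (-4)^2
= 25 + 25 + 4 + 36 + 1 + 16 + 4 + 0 + 16 = 127
||T||_HS = sqrt(127) = 11.2694

11.2694


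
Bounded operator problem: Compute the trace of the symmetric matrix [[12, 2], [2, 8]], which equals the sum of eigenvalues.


For a self-adjoint (symmetric) matrix, the eigenvalues are real.
The sum of eigenvalues equals the trace of the matrix.
trace = 12 + 8 = 20

20


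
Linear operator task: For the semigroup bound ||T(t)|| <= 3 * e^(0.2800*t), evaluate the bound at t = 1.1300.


||T(1.1300)|| <= 3 * exp(0.2800 * 1.1300)
= 3 * exp(0.3164)
= 3 * 1.3722
= 4.1165

4.1165


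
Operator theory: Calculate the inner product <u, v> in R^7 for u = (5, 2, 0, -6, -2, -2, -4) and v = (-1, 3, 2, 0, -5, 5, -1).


Computing the standard inner product <u, v> = sum u_i * v_i
= 5*-1 + 2*3 + 0*2 + -6*0 + -2*-5 + -2*5 + -4*-1
= -5 + 6 + 0 + 0 + 10 + -10 + 4
= 5

5


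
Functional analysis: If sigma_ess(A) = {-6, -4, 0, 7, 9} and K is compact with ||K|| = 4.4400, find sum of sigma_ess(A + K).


By Weyl's theorem, the essential spectrum is invariant under compact perturbations.
sigma_ess(A + K) = sigma_ess(A) = {-6, -4, 0, 7, 9}
Sum = -6 + -4 + 0 + 7 + 9 = 6

6


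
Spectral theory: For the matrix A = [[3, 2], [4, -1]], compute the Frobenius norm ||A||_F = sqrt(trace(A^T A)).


||A||_F^2 = sum a_ij^2
= 3^2 + 2^2 + 4^2 + (-1)^2
= 9 + 4 + 16 + 1 = 30
||A||_F = sqrt(30) = 5.4772

5.4772


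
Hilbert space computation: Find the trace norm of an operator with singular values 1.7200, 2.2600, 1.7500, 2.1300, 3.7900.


The nuclear norm is the sum of all singular values.
||T||_1 = 1.7200 + 2.2600 + 1.7500 + 2.1300 + 3.7900
= 11.6500

11.6500


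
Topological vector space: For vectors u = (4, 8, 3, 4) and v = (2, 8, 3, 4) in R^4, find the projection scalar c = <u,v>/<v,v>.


Computing <u,v> = 4*2 + 8*8 + 3*3 + 4*4 = 97
Computing <v,v> = 2^2 + 8^2 + 3^2 + 4^2 = 93
Projection coefficient = 97/93 = 1.0430

1.0430


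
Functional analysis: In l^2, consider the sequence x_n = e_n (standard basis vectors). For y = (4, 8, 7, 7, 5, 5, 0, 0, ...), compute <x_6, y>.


x_6 = e_6 is the standard basis vector with 1 in position 6.
<x_6, y> = y_6 = 5
As n -> infinity, <x_n, y> -> 0, confirming weak convergence of (x_n) to 0.

5
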